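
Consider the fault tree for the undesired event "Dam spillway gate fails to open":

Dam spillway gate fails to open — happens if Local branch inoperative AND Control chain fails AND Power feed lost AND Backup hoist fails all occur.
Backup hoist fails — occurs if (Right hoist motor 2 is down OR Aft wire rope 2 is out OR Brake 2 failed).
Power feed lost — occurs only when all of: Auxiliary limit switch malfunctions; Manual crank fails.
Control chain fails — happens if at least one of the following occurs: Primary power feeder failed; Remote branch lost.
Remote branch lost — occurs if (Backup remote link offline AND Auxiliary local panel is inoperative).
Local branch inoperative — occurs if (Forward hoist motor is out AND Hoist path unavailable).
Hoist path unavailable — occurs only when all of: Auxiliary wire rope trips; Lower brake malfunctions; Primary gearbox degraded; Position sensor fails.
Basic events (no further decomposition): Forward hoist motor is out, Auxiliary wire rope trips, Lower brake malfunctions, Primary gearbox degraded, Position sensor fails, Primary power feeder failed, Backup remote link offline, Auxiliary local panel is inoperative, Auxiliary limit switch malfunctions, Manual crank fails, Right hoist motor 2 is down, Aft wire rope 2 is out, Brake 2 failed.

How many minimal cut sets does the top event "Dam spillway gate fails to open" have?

6

Hoist path unavailable [AND]: one cut set from each child combined → 1 × 1 × 1 × 1 = 1 cut set(s).
Local branch inoperative [AND]: one cut set from each child combined → 1 × 1 = 1 cut set(s).
Remote branch lost [AND]: one cut set from each child combined → 1 × 1 = 1 cut set(s).
Control chain fails [OR]: union of children's cut sets → 2 cut set(s).
Power feed lost [AND]: one cut set from each child combined → 1 × 1 = 1 cut set(s).
Backup hoist fails [OR]: union of children's cut sets → 3 cut set(s).
Dam spillway gate fails to open [AND]: one cut set from each child combined → 1 × 2 × 1 × 3 = 6 cut set(s).
Minimal cut sets: {Auxiliary limit switch malfunctions, Auxiliary wire rope trips, Forward hoist motor is out, Lower brake malfunctions, Manual crank fails, Position sensor fails, Primary gearbox degraded, Primary power feeder failed, Right hoist motor 2 is down}; {Aft wire rope 2 is out, Auxiliary limit switch malfunctions, Auxiliary wire rope trips, Forward hoist motor is out, Lower brake malfunctions, Manual crank fails, Position sensor fails, Primary gearbox degraded, Primary power feeder failed}; {Auxiliary limit switch malfunctions, Auxiliary wire rope trips, Brake 2 failed, Forward hoist motor is out, Lower brake malfunctions, Manual crank fails, Position sensor fails, Primary gearbox degraded, Primary power feeder failed}; {Auxiliary limit switch malfunctions, Auxiliary local panel is inoperative, Auxiliary wire rope trips, Backup remote link offline, Forward hoist motor is out, Lower brake malfunctions, Manual crank fails, Position sensor fails, Primary gearbox degraded, Right hoist motor 2 is down}; {Aft wire rope 2 is out, Auxiliary limit switch malfunctions, Auxiliary local panel is inoperative, Auxiliary wire rope trips, Backup remote link offline, Forward hoist motor is out, Lower brake malfunctions, Manual crank fails, Position sensor fails, Primary gearbox degraded}; {Auxiliary limit switch malfunctions, Auxiliary local panel is inoperative, Auxiliary wire rope trips, Backup remote link offline, Brake 2 failed, Forward hoist motor is out, Lower brake malfunctions, Manual crank fails, Position sensor fails, Primary gearbox degraded}.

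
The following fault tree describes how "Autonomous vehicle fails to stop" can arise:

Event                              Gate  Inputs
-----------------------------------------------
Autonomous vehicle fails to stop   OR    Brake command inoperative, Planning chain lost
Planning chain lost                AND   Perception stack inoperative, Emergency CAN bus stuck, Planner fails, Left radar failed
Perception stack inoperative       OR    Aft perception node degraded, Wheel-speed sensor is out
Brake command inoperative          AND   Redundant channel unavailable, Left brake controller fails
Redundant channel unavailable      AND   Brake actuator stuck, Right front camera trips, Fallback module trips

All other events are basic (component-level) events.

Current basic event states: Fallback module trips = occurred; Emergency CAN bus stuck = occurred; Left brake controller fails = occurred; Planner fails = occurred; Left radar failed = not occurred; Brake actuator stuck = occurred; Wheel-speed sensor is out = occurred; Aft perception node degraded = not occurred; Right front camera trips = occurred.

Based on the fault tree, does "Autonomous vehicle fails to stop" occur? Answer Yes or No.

Redundant channel unavailable [AND]: Brake actuator stuck=occurs, Right front camera trips=occurs, Fallback module trips=occurs → all inputs occur → occurs.
Brake command inoperative [AND]: Redundant channel unavailable=occurs, Left brake controller fails=occurs → all inputs occur → occurs.
Perception stack inoperative [OR]: Aft perception node degraded=not, Wheel-speed sensor is out=occurs → at least one input occurs → occurs.
Planning chain lost [AND]: Perception stack inoperative=occurs, Emergency CAN bus stuck=occurs, Planner fails=occurs, Left radar failed=not → not all inputs occur → does not occur.
Autonomous vehicle fails to stop [OR]: Brake command inoperative=occurs, Planning chain lost=not → at least one input occurs → occurs.

Yes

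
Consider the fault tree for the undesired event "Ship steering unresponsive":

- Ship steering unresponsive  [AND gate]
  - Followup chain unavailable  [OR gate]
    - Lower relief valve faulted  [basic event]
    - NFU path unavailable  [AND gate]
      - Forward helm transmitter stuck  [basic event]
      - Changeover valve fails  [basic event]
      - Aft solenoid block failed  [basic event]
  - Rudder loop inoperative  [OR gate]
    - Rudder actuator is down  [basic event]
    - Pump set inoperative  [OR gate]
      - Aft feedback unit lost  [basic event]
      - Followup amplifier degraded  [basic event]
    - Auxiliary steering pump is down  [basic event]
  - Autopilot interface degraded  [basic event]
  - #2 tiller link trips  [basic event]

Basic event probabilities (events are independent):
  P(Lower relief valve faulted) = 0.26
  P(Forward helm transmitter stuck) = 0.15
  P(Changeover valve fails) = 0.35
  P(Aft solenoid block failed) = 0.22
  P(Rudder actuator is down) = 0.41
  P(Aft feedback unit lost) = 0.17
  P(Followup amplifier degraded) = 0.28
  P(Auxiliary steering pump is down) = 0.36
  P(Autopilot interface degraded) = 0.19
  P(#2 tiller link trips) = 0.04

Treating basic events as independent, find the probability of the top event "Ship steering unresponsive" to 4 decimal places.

0.0016

P(NFU path unavailable) [AND] = 0.15 × 0.35 × 0.22 = 0.011550
P(Followup chain unavailable) [OR] = 1 − (1−0.26) × (1−0.011550) = 0.268547
P(Pump set inoperative) [OR] = 1 − (1−0.17) × (1−0.28) = 0.402400
P(Rudder loop inoperative) [OR] = 1 − (1−0.41) × (1−0.402400) × (1−0.36) = 0.774346
P(Ship steering unresponsive) [AND] = 0.268547 × 0.774346 × 0.19 × 0.04 = 0.001580
Rounded to 4 decimal places: P(Ship steering unresponsive) ≈ 0.0016.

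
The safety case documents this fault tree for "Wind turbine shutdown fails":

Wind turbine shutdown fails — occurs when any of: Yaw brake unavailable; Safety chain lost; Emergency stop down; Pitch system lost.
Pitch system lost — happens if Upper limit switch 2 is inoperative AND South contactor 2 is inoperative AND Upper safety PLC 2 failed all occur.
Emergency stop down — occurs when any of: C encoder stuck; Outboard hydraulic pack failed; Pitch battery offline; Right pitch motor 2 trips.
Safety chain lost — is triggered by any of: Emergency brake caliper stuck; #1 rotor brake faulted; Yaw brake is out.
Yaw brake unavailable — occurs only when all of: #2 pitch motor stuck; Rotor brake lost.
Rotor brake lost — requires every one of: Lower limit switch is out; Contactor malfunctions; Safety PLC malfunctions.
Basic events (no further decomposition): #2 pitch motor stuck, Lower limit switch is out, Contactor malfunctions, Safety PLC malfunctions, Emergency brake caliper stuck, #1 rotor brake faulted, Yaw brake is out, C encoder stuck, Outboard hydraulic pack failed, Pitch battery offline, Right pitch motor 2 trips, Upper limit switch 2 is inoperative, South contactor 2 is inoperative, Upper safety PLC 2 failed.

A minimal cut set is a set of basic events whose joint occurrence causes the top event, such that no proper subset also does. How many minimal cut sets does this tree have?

9

Rotor brake lost [AND]: one cut set from each child combined → 1 × 1 × 1 = 1 cut set(s).
Yaw brake unavailable [AND]: one cut set from each child combined → 1 × 1 = 1 cut set(s).
Safety chain lost [OR]: union of children's cut sets → 3 cut set(s).
Emergency stop down [OR]: union of children's cut sets → 4 cut set(s).
Pitch system lost [AND]: one cut set from each child combined → 1 × 1 × 1 = 1 cut set(s).
Wind turbine shutdown fails [OR]: union of children's cut sets → 9 cut set(s).
Minimal cut sets: {#2 pitch motor stuck, Contactor malfunctions, Lower limit switch is out, Safety PLC malfunctions}; {Emergency brake caliper stuck}; {#1 rotor brake faulted}; {Yaw brake is out}; {C encoder stuck}; {Outboard hydraulic pack failed}; {Pitch battery offline}; {Right pitch motor 2 trips}; {South contactor 2 is inoperative, Upper limit switch 2 is inoperative, Upper safety PLC 2 failed}.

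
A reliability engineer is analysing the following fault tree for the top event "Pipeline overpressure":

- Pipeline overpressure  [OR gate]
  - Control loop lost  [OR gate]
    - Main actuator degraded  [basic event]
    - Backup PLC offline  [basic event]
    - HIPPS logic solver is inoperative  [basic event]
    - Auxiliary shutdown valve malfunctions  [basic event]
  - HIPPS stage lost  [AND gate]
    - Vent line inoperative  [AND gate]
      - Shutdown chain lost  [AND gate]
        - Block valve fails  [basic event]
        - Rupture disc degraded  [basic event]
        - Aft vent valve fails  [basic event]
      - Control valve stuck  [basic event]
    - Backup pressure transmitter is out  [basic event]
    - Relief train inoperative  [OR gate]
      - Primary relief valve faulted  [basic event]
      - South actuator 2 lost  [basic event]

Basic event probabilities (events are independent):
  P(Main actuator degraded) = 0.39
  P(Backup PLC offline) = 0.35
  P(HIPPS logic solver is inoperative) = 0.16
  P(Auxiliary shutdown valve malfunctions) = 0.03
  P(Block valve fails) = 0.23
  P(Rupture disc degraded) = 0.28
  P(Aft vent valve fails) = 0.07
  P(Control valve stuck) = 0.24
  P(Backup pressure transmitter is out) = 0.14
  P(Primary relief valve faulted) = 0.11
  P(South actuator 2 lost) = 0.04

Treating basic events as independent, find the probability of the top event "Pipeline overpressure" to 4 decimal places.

0.6769

P(Control loop lost) [OR] = 1 − (1−0.39) × (1−0.35) × (1−0.16) × (1−0.03) = 0.676932
P(Shutdown chain lost) [AND] = 0.23 × 0.28 × 0.07 = 0.004508
P(Vent line inoperative) [AND] = 0.004508 × 0.24 = 0.001082
P(Relief train inoperative) [OR] = 1 − (1−0.11) × (1−0.04) = 0.145600
P(HIPPS stage lost) [AND] = 0.001082 × 0.14 × 0.145600 = 0.000022
P(Pipeline overpressure) [OR] = 1 − (1−0.676932) × (1−0.000022) = 0.676939
Rounded to 4 decimal places: P(Pipeline overpressure) ≈ 0.6769.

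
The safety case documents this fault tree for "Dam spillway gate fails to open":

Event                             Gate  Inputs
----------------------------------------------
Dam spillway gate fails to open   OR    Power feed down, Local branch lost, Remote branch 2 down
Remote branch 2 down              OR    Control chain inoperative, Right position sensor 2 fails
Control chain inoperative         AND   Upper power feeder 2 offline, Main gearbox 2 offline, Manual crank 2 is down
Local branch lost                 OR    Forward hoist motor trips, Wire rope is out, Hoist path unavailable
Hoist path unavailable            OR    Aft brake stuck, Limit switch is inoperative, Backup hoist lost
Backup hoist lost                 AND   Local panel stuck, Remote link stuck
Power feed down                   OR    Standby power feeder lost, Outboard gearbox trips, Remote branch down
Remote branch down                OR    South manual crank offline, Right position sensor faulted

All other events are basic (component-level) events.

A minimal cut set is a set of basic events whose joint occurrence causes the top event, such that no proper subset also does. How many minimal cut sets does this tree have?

Remote branch down [OR]: union of children's cut sets → 2 cut set(s).
Power feed down [OR]: union of children's cut sets → 4 cut set(s).
Backup hoist lost [AND]: one cut set from each child combined → 1 × 1 = 1 cut set(s).
Hoist path unavailable [OR]: union of children's cut sets → 3 cut set(s).
Local branch lost [OR]: union of children's cut sets → 5 cut set(s).
Control chain inoperative [AND]: one cut set from each child combined → 1 × 1 × 1 = 1 cut set(s).
Remote branch 2 down [OR]: union of children's cut sets → 2 cut set(s).
Dam spillway gate fails to open [OR]: union of children's cut sets → 11 cut set(s).

11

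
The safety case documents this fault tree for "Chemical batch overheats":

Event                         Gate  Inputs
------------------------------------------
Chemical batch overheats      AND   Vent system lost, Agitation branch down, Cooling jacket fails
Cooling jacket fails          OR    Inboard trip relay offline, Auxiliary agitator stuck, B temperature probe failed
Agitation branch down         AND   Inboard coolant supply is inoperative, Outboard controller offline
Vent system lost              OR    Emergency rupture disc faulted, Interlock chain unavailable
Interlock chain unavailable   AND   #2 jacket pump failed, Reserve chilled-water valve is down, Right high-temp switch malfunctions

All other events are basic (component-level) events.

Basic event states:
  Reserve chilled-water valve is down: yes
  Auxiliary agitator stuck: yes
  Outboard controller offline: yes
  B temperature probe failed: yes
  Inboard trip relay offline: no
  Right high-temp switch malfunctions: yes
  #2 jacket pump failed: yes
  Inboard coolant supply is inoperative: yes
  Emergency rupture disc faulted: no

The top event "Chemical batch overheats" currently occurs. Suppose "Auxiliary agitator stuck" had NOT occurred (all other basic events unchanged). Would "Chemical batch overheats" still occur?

Yes

Counterfactual: set "Auxiliary agitator stuck" to not occurred.
Interlock chain unavailable [AND]: #2 jacket pump failed=occurs, Reserve chilled-water valve is down=occurs, Right high-temp switch malfunctions=occurs → all inputs occur → occurs.
Vent system lost [OR]: Emergency rupture disc faulted=not, Interlock chain unavailable=occurs → at least one input occurs → occurs.
Agitation branch down [AND]: Inboard coolant supply is inoperative=occurs, Outboard controller offline=occurs → all inputs occur → occurs.
Cooling jacket fails [OR]: Inboard trip relay offline=not, Auxiliary agitator stuck=not, B temperature probe failed=occurs → at least one input occurs → occurs.
Chemical batch overheats [AND]: Vent system lost=occurs, Agitation branch down=occurs, Cooling jacket fails=occurs → all inputs occur → occurs.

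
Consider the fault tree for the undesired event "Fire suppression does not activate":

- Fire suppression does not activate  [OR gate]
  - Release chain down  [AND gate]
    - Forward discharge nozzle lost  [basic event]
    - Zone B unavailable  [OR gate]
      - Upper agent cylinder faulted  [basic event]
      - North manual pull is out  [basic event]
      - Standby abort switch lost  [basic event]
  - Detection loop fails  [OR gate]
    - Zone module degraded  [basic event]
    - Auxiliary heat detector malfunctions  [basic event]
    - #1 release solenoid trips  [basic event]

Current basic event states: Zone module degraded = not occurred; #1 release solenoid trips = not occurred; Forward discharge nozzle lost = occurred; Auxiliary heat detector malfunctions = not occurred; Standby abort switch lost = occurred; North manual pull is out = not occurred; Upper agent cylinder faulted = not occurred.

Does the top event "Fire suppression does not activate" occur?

Zone B unavailable [OR]: Upper agent cylinder faulted=not, North manual pull is out=not, Standby abort switch lost=occurs → at least one input occurs → occurs.
Release chain down [AND]: Forward discharge nozzle lost=occurs, Zone B unavailable=occurs → all inputs occur → occurs.
Detection loop fails [OR]: Zone module degraded=not, Auxiliary heat detector malfunctions=not, #1 release solenoid trips=not → no input occurs → does not occur.
Fire suppression does not activate [OR]: Release chain down=occurs, Detection loop fails=not → at least one input occurs → occurs.

Yes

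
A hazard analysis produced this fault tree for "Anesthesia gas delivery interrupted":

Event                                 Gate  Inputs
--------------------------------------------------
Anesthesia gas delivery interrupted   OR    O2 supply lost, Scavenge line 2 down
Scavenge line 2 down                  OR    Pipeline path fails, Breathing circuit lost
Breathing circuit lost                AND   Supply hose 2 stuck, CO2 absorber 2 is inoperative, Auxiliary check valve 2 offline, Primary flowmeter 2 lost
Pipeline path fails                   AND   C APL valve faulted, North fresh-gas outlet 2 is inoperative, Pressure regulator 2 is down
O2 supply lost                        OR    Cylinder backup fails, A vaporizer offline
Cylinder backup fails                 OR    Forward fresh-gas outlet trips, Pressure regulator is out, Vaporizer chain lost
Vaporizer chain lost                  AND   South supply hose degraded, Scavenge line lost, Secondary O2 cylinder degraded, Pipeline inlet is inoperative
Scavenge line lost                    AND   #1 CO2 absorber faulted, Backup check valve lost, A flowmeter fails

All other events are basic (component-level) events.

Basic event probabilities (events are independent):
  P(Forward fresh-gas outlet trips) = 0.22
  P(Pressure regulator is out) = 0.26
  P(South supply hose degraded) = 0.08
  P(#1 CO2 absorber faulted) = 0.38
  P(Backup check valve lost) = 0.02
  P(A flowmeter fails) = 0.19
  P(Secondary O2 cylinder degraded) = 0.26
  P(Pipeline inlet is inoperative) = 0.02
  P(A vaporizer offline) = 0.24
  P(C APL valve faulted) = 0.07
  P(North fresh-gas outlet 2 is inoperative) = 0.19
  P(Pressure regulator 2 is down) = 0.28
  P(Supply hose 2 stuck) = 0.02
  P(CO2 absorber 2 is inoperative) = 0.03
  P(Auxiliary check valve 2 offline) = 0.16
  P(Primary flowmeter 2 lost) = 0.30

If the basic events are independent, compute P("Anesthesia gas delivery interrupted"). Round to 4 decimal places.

P(Scavenge line lost) [AND] = 0.38 × 0.02 × 0.19 = 0.001444
P(Vaporizer chain lost) [AND] = 0.08 × 0.001444 × 0.26 × 0.02 = 0.000001
P(Cylinder backup fails) [OR] = 1 − (1−0.22) × (1−0.26) × (1−0.000001) = 0.422801
P(O2 supply lost) [OR] = 1 − (1−0.422801) × (1−0.24) = 0.561329
P(Pipeline path fails) [AND] = 0.07 × 0.19 × 0.28 = 0.003724
P(Breathing circuit lost) [AND] = 0.02 × 0.03 × 0.16 × 0.30 = 0.000029
P(Scavenge line 2 down) [OR] = 1 − (1−0.003724) × (1−0.000029) = 0.003753
P(Anesthesia gas delivery interrupted) [OR] = 1 − (1−0.561329) × (1−0.003753) = 0.562975
Rounded to 4 decimal places: P(Anesthesia gas delivery interrupted) ≈ 0.5630.

0.5630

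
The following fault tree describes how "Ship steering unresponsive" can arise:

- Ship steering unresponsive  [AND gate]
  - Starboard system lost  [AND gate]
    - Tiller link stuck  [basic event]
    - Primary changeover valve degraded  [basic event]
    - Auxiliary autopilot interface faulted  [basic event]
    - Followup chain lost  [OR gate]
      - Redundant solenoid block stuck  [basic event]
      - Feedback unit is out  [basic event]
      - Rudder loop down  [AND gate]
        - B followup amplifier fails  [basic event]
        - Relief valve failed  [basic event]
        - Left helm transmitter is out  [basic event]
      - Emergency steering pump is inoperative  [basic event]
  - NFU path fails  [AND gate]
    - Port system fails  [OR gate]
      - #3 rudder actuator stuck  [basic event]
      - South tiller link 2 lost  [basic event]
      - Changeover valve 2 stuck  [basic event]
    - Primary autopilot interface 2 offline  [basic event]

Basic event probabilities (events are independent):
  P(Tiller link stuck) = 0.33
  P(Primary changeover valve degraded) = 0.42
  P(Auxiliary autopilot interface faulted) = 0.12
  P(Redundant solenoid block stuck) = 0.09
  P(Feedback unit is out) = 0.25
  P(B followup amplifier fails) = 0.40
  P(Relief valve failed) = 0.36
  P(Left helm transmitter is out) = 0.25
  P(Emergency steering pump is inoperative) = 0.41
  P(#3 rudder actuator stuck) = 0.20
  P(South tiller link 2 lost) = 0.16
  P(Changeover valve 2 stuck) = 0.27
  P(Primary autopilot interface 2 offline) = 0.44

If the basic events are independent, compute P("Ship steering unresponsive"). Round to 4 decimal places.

P(Rudder loop down) [AND] = 0.40 × 0.36 × 0.25 = 0.036000
P(Followup chain lost) [OR] = 1 − (1−0.09) × (1−0.25) × (1−0.036000) × (1−0.41) = 0.611821
P(Starboard system lost) [AND] = 0.33 × 0.42 × 0.12 × 0.611821 = 0.010176
P(Port system fails) [OR] = 1 − (1−0.20) × (1−0.16) × (1−0.27) = 0.509440
P(NFU path fails) [AND] = 0.509440 × 0.44 = 0.224154
P(Ship steering unresponsive) [AND] = 0.010176 × 0.224154 = 0.002281
Rounded to 4 decimal places: P(Ship steering unresponsive) ≈ 0.0023.

0.0023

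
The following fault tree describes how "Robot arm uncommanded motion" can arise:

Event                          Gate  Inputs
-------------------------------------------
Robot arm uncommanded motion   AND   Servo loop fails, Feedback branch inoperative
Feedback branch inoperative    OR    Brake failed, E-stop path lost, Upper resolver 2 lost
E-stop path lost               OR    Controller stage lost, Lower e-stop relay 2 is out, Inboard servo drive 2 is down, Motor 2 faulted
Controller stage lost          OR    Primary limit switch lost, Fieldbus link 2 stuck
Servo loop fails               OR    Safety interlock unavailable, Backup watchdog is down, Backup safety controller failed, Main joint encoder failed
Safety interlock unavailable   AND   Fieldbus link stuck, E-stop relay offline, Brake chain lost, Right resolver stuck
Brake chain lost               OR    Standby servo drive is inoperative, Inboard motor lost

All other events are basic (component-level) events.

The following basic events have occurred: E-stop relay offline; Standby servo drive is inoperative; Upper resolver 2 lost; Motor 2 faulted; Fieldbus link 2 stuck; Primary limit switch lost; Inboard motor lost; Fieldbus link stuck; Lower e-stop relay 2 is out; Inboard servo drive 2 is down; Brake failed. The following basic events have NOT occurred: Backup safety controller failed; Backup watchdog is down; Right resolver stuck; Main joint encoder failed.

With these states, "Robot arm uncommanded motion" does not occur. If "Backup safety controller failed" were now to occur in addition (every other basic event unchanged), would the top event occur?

Yes

Counterfactual: set "Backup safety controller failed" to occurred.
Brake chain lost [OR]: Standby servo drive is inoperative=occurs, Inboard motor lost=occurs → at least one input occurs → occurs.
Safety interlock unavailable [AND]: Fieldbus link stuck=occurs, E-stop relay offline=occurs, Brake chain lost=occurs, Right resolver stuck=not → not all inputs occur → does not occur.
Servo loop fails [OR]: Safety interlock unavailable=not, Backup watchdog is down=not, Backup safety controller failed=occurs, Main joint encoder failed=not → at least one input occurs → occurs.
Controller stage lost [OR]: Primary limit switch lost=occurs, Fieldbus link 2 stuck=occurs → at least one input occurs → occurs.
E-stop path lost [OR]: Controller stage lost=occurs, Lower e-stop relay 2 is out=occurs, Inboard servo drive 2 is down=occurs, Motor 2 faulted=occurs → at least one input occurs → occurs.
Feedback branch inoperative [OR]: Brake failed=occurs, E-stop path lost=occurs, Upper resolver 2 lost=occurs → at least one input occurs → occurs.
Robot arm uncommanded motion [AND]: Servo loop fails=occurs, Feedback branch inoperative=occurs → all inputs occur → occurs.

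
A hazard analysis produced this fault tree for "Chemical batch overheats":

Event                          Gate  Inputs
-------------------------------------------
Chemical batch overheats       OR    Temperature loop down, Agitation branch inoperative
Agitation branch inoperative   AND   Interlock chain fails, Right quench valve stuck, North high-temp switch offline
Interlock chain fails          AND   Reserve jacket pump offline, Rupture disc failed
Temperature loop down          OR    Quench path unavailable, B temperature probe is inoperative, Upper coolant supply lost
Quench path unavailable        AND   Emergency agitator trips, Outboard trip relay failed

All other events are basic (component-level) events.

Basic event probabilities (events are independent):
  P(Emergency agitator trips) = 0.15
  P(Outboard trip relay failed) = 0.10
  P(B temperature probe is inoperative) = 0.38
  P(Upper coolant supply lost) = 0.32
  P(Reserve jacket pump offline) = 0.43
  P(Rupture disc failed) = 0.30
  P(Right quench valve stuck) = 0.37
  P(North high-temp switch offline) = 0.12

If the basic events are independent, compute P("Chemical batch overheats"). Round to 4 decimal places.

0.5871

P(Quench path unavailable) [AND] = 0.15 × 0.10 = 0.015000
P(Temperature loop down) [OR] = 1 − (1−0.015000) × (1−0.38) × (1−0.32) = 0.584724
P(Interlock chain fails) [AND] = 0.43 × 0.30 = 0.129000
P(Agitation branch inoperative) [AND] = 0.129000 × 0.37 × 0.12 = 0.005728
P(Chemical batch overheats) [OR] = 1 − (1−0.584724) × (1−0.005728) = 0.587103
Rounded to 4 decimal places: P(Chemical batch overheats) ≈ 0.5871.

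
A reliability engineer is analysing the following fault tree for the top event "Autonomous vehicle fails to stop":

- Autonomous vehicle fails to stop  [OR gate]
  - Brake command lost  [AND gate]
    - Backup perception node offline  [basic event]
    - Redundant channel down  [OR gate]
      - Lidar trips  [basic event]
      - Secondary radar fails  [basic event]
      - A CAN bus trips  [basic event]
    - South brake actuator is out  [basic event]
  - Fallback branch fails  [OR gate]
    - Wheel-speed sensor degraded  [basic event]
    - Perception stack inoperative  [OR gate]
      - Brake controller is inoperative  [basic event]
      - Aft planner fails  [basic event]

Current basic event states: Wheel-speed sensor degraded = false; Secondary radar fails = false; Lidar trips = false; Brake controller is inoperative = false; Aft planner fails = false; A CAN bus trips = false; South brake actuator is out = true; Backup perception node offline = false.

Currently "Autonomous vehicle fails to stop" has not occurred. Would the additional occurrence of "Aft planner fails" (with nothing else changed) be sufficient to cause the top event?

Yes

Counterfactual: set "Aft planner fails" to occurred.
Redundant channel down [OR]: Lidar trips=not, Secondary radar fails=not, A CAN bus trips=not → no input occurs → does not occur.
Brake command lost [AND]: Backup perception node offline=not, Redundant channel down=not, South brake actuator is out=occurs → not all inputs occur → does not occur.
Perception stack inoperative [OR]: Brake controller is inoperative=not, Aft planner fails=occurs → at least one input occurs → occurs.
Fallback branch fails [OR]: Wheel-speed sensor degraded=not, Perception stack inoperative=occurs → at least one input occurs → occurs.
Autonomous vehicle fails to stop [OR]: Brake command lost=not, Fallback branch fails=occurs → at least one input occurs → occurs.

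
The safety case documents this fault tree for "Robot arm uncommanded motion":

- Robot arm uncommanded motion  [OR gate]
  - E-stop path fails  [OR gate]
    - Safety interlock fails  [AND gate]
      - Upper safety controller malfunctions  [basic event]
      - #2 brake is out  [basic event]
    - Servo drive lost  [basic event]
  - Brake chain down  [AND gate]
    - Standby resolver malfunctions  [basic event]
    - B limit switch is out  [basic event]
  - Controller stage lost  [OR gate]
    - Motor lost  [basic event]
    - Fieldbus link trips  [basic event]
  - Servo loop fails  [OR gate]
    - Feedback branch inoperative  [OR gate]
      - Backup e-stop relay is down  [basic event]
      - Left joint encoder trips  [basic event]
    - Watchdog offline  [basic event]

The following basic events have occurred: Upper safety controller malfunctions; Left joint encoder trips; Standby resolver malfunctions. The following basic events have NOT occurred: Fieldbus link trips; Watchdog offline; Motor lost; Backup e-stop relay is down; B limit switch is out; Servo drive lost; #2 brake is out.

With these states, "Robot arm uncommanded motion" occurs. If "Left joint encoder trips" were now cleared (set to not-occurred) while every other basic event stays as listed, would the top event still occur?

No

Counterfactual: set "Left joint encoder trips" to not occurred.
Safety interlock fails [AND]: Upper safety controller malfunctions=occurs, #2 brake is out=not → not all inputs occur → does not occur.
E-stop path fails [OR]: Safety interlock fails=not, Servo drive lost=not → no input occurs → does not occur.
Brake chain down [AND]: Standby resolver malfunctions=occurs, B limit switch is out=not → not all inputs occur → does not occur.
Controller stage lost [OR]: Motor lost=not, Fieldbus link trips=not → no input occurs → does not occur.
Feedback branch inoperative [OR]: Backup e-stop relay is down=not, Left joint encoder trips=not → no input occurs → does not occur.
Servo loop fails [OR]: Feedback branch inoperative=not, Watchdog offline=not → no input occurs → does not occur.
Robot arm uncommanded motion [OR]: E-stop path fails=not, Brake chain down=not, Controller stage lost=not, Servo loop fails=not → no input occurs → does not occur.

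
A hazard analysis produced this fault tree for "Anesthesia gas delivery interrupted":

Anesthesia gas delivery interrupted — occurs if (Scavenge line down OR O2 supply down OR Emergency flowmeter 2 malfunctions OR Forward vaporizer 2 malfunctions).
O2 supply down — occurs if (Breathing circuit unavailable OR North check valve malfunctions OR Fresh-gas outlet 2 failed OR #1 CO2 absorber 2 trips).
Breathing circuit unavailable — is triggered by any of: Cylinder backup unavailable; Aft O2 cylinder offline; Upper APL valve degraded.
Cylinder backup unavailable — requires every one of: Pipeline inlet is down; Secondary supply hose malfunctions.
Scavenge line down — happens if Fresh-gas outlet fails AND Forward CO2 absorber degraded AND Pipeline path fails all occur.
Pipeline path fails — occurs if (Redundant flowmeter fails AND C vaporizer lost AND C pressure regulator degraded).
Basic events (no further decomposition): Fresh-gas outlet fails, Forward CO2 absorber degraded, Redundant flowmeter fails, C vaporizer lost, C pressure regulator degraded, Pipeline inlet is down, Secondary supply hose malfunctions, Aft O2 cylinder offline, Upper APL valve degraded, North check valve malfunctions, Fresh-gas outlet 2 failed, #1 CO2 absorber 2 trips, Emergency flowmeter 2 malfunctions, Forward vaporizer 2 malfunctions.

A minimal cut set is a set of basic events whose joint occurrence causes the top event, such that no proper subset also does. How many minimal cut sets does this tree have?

Pipeline path fails [AND]: one cut set from each child combined → 1 × 1 × 1 = 1 cut set(s).
Scavenge line down [AND]: one cut set from each child combined → 1 × 1 × 1 = 1 cut set(s).
Cylinder backup unavailable [AND]: one cut set from each child combined → 1 × 1 = 1 cut set(s).
Breathing circuit unavailable [OR]: union of children's cut sets → 3 cut set(s).
O2 supply down [OR]: union of children's cut sets → 6 cut set(s).
Anesthesia gas delivery interrupted [OR]: union of children's cut sets → 9 cut set(s).
Minimal cut sets: {C pressure regulator degraded, C vaporizer lost, Forward CO2 absorber degraded, Fresh-gas outlet fails, Redundant flowmeter fails}; {Pipeline inlet is down, Secondary supply hose malfunctions}; {Aft O2 cylinder offline}; {Upper APL valve degraded}; {North check valve malfunctions}; {Fresh-gas outlet 2 failed}; {#1 CO2 absorber 2 trips}; {Emergency flowmeter 2 malfunctions}; {Forward vaporizer 2 malfunctions}.

9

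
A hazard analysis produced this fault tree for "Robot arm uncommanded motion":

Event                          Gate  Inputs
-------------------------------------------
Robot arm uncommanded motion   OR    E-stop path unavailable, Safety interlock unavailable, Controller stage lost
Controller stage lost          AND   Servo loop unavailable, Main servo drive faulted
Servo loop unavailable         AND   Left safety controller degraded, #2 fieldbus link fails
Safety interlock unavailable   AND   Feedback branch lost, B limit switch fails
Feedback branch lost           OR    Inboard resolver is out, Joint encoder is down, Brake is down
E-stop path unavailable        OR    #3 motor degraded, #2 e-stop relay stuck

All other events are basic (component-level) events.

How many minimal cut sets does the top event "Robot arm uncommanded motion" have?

6

E-stop path unavailable [OR]: union of children's cut sets → 2 cut set(s).
Feedback branch lost [OR]: union of children's cut sets → 3 cut set(s).
Safety interlock unavailable [AND]: one cut set from each child combined → 3 × 1 = 3 cut set(s).
Servo loop unavailable [AND]: one cut set from each child combined → 1 × 1 = 1 cut set(s).
Controller stage lost [AND]: one cut set from each child combined → 1 × 1 = 1 cut set(s).
Robot arm uncommanded motion [OR]: union of children's cut sets → 6 cut set(s).
Minimal cut sets: {#3 motor degraded}; {#2 e-stop relay stuck}; {B limit switch fails, Inboard resolver is out}; {B limit switch fails, Joint encoder is down}; {B limit switch fails, Brake is down}; {#2 fieldbus link fails, Left safety controller degraded, Main servo drive faulted}.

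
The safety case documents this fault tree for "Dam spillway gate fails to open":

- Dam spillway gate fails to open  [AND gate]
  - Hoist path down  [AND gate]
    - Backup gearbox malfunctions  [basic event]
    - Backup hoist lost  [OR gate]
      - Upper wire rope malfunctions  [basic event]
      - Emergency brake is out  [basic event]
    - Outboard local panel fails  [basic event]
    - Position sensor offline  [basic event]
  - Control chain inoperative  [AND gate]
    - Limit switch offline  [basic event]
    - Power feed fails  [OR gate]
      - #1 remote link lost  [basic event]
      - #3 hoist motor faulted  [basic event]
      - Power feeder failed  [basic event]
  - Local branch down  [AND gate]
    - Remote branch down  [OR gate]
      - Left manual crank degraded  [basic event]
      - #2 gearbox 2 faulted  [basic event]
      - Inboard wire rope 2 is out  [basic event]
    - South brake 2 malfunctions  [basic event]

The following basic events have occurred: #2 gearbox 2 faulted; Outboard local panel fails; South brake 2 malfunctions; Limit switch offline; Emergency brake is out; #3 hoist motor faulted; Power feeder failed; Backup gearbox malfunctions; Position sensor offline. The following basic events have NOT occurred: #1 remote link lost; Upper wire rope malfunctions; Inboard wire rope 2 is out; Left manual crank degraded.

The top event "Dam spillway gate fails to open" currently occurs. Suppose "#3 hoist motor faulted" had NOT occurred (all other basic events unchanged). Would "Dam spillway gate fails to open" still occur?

Counterfactual: set "#3 hoist motor faulted" to not occurred.
Backup hoist lost [OR]: Upper wire rope malfunctions=not, Emergency brake is out=occurs → at least one input occurs → occurs.
Hoist path down [AND]: Backup gearbox malfunctions=occurs, Backup hoist lost=occurs, Outboard local panel fails=occurs, Position sensor offline=occurs → all inputs occur → occurs.
Power feed fails [OR]: #1 remote link lost=not, #3 hoist motor faulted=not, Power feeder failed=occurs → at least one input occurs → occurs.
Control chain inoperative [AND]: Limit switch offline=occurs, Power feed fails=occurs → all inputs occur → occurs.
Remote branch down [OR]: Left manual crank degraded=not, #2 gearbox 2 faulted=occurs, Inboard wire rope 2 is out=not → at least one input occurs → occurs.
Local branch down [AND]: Remote branch down=occurs, South brake 2 malfunctions=occurs → all inputs occur → occurs.
Dam spillway gate fails to open [AND]: Hoist path down=occurs, Control chain inoperative=occurs, Local branch down=occurs → all inputs occur → occurs.

Yes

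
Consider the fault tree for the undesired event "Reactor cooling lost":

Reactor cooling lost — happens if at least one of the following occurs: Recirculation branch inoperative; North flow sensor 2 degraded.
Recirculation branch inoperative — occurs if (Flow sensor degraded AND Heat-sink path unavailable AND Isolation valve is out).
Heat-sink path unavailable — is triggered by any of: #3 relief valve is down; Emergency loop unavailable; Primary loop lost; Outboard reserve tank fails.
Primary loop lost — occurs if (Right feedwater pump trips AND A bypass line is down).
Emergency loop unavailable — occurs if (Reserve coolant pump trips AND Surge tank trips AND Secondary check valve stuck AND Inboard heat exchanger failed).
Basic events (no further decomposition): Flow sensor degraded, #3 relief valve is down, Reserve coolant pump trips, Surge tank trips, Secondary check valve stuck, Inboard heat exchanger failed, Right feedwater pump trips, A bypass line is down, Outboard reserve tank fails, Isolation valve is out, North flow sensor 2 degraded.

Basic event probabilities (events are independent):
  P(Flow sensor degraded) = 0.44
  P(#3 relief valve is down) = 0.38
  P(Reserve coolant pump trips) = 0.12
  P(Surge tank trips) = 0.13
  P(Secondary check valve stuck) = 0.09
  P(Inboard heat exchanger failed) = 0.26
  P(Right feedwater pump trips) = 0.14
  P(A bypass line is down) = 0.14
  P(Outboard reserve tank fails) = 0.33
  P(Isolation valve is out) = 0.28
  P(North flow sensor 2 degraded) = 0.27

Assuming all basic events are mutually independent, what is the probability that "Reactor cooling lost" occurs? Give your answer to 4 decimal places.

P(Emergency loop unavailable) [AND] = 0.12 × 0.13 × 0.09 × 0.26 = 0.000365
P(Primary loop lost) [AND] = 0.14 × 0.14 = 0.019600
P(Heat-sink path unavailable) [OR] = 1 − (1−0.38) × (1−0.000365) × (1−0.019600) × (1−0.33) = 0.592890
P(Recirculation branch inoperative) [AND] = 0.44 × 0.592890 × 0.28 = 0.073044
P(Reactor cooling lost) [OR] = 1 − (1−0.073044) × (1−0.27) = 0.323322
Rounded to 4 decimal places: P(Reactor cooling lost) ≈ 0.3233.

0.3233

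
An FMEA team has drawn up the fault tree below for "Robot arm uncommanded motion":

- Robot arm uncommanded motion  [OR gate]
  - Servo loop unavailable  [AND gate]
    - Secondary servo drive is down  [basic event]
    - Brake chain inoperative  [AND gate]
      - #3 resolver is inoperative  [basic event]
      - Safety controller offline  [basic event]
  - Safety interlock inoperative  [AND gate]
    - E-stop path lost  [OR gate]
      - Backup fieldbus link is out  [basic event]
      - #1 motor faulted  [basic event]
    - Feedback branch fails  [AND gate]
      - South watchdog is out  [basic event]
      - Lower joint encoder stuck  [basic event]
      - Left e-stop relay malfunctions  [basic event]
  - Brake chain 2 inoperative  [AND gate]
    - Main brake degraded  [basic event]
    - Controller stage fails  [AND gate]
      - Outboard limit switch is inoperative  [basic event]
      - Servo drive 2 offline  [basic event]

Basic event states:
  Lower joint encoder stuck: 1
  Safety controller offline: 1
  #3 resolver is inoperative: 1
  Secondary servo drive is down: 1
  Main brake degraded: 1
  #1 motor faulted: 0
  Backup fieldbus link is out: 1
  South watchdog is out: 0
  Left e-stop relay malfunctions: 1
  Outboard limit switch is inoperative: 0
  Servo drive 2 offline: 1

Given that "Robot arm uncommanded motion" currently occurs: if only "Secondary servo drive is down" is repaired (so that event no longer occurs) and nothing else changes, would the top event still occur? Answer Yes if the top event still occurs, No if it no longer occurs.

No

Counterfactual: set "Secondary servo drive is down" to not occurred.
Brake chain inoperative [AND]: #3 resolver is inoperative=occurs, Safety controller offline=occurs → all inputs occur → occurs.
Servo loop unavailable [AND]: Secondary servo drive is down=not, Brake chain inoperative=occurs → not all inputs occur → does not occur.
E-stop path lost [OR]: Backup fieldbus link is out=occurs, #1 motor faulted=not → at least one input occurs → occurs.
Feedback branch fails [AND]: South watchdog is out=not, Lower joint encoder stuck=occurs, Left e-stop relay malfunctions=occurs → not all inputs occur → does not occur.
Safety interlock inoperative [AND]: E-stop path lost=occurs, Feedback branch fails=not → not all inputs occur → does not occur.
Controller stage fails [AND]: Outboard limit switch is inoperative=not, Servo drive 2 offline=occurs → not all inputs occur → does not occur.
Brake chain 2 inoperative [AND]: Main brake degraded=occurs, Controller stage fails=not → not all inputs occur → does not occur.
Robot arm uncommanded motion [OR]: Servo loop unavailable=not, Safety interlock inoperative=not, Brake chain 2 inoperative=not → no input occurs → does not occur.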